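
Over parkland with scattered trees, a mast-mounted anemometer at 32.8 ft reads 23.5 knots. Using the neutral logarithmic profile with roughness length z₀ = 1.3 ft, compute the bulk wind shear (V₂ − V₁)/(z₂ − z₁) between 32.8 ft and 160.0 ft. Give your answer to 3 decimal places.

Log law: V₂ = V₁ · ln(z₂/z₀)/ln(z₁/z₀) = 23.5 × 4.8128/3.2281 = 35.0368 knots
ΔV/Δz = (35.0368 − 23.5)/(160.0 − 32.8) = 11.5368/127.2000 = 0.09070 knots/ft

0.091 knots/ft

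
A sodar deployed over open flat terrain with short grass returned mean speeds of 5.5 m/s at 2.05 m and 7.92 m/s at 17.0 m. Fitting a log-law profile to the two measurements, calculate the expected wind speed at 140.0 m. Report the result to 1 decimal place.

Log law: V ∝ ln(z/z₀). From the pair, with r = V₁/V₂ = 0.69444,
ln z₀ = (ln z₁ − r·ln z₂)/(1 − r) = (0.7178 − 0.69444×2.8332)/0.30556 = -4.0898 → z₀ = 0.01674 m
V₃ = V₁ · ln(z₃/z₀)/ln(z₁/z₀) = 5.5 × 9.0315/4.8077 = 10.3321 m/s

10.3 m/s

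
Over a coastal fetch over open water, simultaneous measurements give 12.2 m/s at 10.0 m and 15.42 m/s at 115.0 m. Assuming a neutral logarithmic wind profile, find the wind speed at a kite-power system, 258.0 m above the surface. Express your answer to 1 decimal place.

Log law: V ∝ ln(z/z₀). From the pair, with r = V₁/V₂ = 0.79118,
ln z₀ = (ln z₁ − r·ln z₂)/(1 − r) = (2.3026 − 0.79118×4.7449)/0.20882 = -6.9510 → z₀ = 0.0009577 m
V₃ = V₁ · ln(z₃/z₀)/ln(z₁/z₀) = 12.2 × 12.5040/9.2536 = 16.4853 m/s

16.5 m/s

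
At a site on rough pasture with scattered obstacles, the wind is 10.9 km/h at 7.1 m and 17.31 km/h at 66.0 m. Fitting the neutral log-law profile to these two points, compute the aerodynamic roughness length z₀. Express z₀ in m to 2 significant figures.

Log law: V(z) ∝ ln(z/z₀). With r = V₁/V₂ = 10.9/17.31 = 0.62969,
r · ln(z₂/z₀) = ln(z₁/z₀) ⇒ ln z₀ = (ln z₁ − r·ln z₂)/(1 − r)
ln z₀ = (1.96009 − 0.62969×4.18965) / 0.37031 = -1.8312
z₀ = exp(-1.8312) = 0.1602 m

z₀ ≈ 0.16 m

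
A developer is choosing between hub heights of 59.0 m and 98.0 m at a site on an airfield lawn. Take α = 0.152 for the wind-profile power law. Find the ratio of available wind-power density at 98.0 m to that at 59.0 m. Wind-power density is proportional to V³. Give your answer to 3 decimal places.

Speed ratio: V_B/V_A = (z_B/z_A)^α = (98.0/59.0)^0.152 = (1.6610)^0.152 = 1.08018
Power-density ratio: P_B/P_A = (V_B/V_A)³ = (1.08018)³ = 1.26035

1.260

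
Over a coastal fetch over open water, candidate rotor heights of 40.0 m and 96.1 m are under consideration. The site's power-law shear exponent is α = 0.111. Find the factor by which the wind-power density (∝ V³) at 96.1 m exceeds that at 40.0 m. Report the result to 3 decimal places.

1.339

Speed ratio: V_B/V_A = (z_B/z_A)^α = (96.1/40.0)^0.111 = (2.4025)^0.111 = 1.10218
Power-density ratio: P_B/P_A = (V_B/V_A)³ = (1.10218)³ = 1.33894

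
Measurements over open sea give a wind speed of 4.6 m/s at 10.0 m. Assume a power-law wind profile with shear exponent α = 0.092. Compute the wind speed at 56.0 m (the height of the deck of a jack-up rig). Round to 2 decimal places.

Power-law profile: V₂ = V₁ · (z₂/z₁)^α
V₂ = 4.6 × (56.0/10.0)^0.092 = 4.6 × (5.6000)^0.092
    = 4.6 × 1.1717 = 5.3900 m/s

5.39 m/s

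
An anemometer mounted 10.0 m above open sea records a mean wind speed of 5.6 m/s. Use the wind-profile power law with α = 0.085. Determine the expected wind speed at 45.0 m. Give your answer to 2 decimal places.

6.36 m/s

Power-law profile: V₂ = V₁ · (z₂/z₁)^α
V₂ = 5.6 × (45.0/10.0)^0.085 = 5.6 × (4.5000)^0.085
    = 5.6 × 1.1364 = 6.3637 m/s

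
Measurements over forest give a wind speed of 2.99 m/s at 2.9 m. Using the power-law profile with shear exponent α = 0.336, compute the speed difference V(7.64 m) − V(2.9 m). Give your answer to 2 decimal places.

Power law: V₂ = V₁ · (z₂/z₁)^α = 2.99 × (2.6345)^0.336 = 4.1402 m/s
ΔV = 4.1402 − 2.99 = 1.1502 m/s

1.15 m/s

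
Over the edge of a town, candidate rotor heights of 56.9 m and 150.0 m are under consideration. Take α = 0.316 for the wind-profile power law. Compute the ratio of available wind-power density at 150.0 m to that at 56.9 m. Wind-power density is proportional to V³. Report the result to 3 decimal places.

2.507

Speed ratio: V_B/V_A = (z_B/z_A)^α = (150.0/56.9)^0.316 = (2.6362)^0.316 = 1.35841
Power-density ratio: P_B/P_A = (V_B/V_A)³ = (1.35841)³ = 2.50662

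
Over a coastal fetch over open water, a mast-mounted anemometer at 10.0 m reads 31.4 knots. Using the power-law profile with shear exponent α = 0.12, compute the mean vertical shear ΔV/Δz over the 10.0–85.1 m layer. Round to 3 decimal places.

Power law: V₂ = V₁ · (z₂/z₁)^α = 31.4 × (8.5100)^0.12 = 40.5995 knots
ΔV/Δz = (40.5995 − 31.4)/(85.1 − 10.0) = 9.1995/75.1000 = 0.12250 knots/m

0.122 knots/m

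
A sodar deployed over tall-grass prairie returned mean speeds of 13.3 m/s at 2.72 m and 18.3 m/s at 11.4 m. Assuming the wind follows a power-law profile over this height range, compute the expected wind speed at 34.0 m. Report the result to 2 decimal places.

First find α: α = ln(V₂/V₁)/ln(z₂/z₁) = ln(18.3/13.3)/ln(11.4/2.72) = 0.31914/1.43298 = 0.2227
Extrapolate from 11.4 m to 34.0 m: V₃ = 18.3 × (34.0/11.4)^0.2227 = 18.3 × 1.2755 = 23.3423 m/s

23.34 m/s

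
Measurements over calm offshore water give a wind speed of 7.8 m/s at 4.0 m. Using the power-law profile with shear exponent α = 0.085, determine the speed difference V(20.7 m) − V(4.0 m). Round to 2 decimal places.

Power law: V₂ = V₁ · (z₂/z₁)^α = 7.8 × (5.1750)^0.085 = 8.9697 m/s
ΔV = 8.9697 − 7.8 = 1.1697 m/s

1.17 m/s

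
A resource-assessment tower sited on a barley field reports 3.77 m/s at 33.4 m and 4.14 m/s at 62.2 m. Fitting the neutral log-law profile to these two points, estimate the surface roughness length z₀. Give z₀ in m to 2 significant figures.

z₀ ≈ 0.059 m

Log law: V(z) ∝ ln(z/z₀). With r = V₁/V₂ = 3.77/4.14 = 0.91063,
r · ln(z₂/z₀) = ln(z₁/z₀) ⇒ ln z₀ = (ln z₁ − r·ln z₂)/(1 − r)
ln z₀ = (3.50856 − 0.91063×4.13035) / 0.08937 = -2.8271
z₀ = exp(-2.8271) = 0.05919 m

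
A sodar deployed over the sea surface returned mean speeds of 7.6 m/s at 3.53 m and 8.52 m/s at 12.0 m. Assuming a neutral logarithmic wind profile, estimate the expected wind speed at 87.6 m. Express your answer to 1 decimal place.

10.0 m/s

Log law: V ∝ ln(z/z₀). From the pair, with r = V₁/V₂ = 0.89202,
ln z₀ = (ln z₁ − r·ln z₂)/(1 − r) = (1.2613 − 0.89202×2.4849)/0.10798 = -8.8468 → z₀ = 0.0001438 m
V₃ = V₁ · ln(z₃/z₀)/ln(z₁/z₀) = 7.6 × 13.3196/10.1081 = 10.0146 m/s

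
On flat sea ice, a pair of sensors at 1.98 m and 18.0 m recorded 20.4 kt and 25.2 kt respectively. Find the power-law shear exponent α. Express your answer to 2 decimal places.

Power law: V₂/V₁ = (z₂/z₁)^α ⇒ α = ln(V₂/V₁) / ln(z₂/z₁)
α = ln(25.2/20.4) / ln(18.0/1.98) = ln(1.2353) / ln(9.0909)
  = 0.21131 / 2.20727 = 0.09573

α ≈ 0.10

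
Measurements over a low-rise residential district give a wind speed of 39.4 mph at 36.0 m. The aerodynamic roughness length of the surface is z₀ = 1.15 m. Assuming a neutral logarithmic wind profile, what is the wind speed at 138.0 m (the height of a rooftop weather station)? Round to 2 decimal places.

Log law: V(z) ∝ ln(z/z₀), so V₂/V₁ = ln(z₂/z₀) / ln(z₁/z₀).
ln(138.0/1.15) = 4.7875, ln(36.0/1.15) = 3.4438
V₂ = 39.4 × 4.7875/3.4438 = 39.4 × 1.3902 = 54.7737 mph

54.77 mph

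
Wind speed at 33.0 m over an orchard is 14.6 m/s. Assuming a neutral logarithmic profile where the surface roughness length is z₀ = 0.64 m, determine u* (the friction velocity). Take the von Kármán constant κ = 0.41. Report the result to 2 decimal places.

Log law: V(z) = (u*/κ) · ln(z/z₀) ⇒ u* = κ · V / ln(z/z₀)
u* = 0.41 × 14.6 / ln(33.0/0.64) = 0.41 × 14.6 / 3.9428
   = 5.9860 / 3.9428 = 1.5182 m/s

u* ≈ 1.52 m/s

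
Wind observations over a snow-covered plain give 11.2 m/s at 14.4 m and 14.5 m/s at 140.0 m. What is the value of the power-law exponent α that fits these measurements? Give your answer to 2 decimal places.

α ≈ 0.11

Power law: V₂/V₁ = (z₂/z₁)^α ⇒ α = ln(V₂/V₁) / ln(z₂/z₁)
α = ln(14.5/11.2) / ln(140.0/14.4) = ln(1.2946) / ln(9.7222)
  = 0.25823 / 2.27441 = 0.11354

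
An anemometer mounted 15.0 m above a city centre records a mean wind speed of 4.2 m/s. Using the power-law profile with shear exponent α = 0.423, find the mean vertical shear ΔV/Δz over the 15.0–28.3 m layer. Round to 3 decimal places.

0.097 m/s/m

Power law: V₂ = V₁ · (z₂/z₁)^α = 4.2 × (1.8867)^0.423 = 5.4937 m/s
ΔV/Δz = (5.4937 − 4.2)/(28.3 − 15.0) = 1.2937/13.3000 = 0.09727 m/s/m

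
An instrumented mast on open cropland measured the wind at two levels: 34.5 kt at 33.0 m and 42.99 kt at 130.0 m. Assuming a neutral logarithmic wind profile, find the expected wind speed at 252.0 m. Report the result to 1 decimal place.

47.1 kt

Log law: V ∝ ln(z/z₀). From the pair, with r = V₁/V₂ = 0.80251,
ln z₀ = (ln z₁ − r·ln z₂)/(1 − r) = (3.4965 − 0.80251×4.8675)/0.19749 = -2.0748 → z₀ = 0.1256 m
V₃ = V₁ · ln(z₃/z₀)/ln(z₁/z₀) = 34.5 × 7.6042/5.5713 = 47.0887 kt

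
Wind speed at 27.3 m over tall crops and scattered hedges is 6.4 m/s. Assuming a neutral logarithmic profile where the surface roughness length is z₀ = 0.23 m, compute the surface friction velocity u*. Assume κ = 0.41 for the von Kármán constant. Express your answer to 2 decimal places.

u* ≈ 0.55 m/s

Log law: V(z) = (u*/κ) · ln(z/z₀) ⇒ u* = κ · V / ln(z/z₀)
u* = 0.41 × 6.4 / ln(27.3/0.23) = 0.41 × 6.4 / 4.7766
   = 2.6240 / 4.7766 = 0.5493 m/s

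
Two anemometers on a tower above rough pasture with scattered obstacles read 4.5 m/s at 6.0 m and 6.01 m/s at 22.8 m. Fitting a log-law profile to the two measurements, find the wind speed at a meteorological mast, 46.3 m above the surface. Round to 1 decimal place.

Log law: V ∝ ln(z/z₀). From the pair, with r = V₁/V₂ = 0.74875,
ln z₀ = (ln z₁ − r·ln z₂)/(1 − r) = (1.7918 − 0.74875×3.1268)/0.25125 = -2.1867 → z₀ = 0.1123 m
V₃ = V₁ · ln(z₃/z₀)/ln(z₁/z₀) = 4.5 × 6.0219/3.9785 = 6.8112 m/s

6.8 m/s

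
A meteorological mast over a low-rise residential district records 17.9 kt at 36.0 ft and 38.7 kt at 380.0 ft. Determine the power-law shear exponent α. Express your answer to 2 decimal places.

α ≈ 0.33

Power law: V₂/V₁ = (z₂/z₁)^α ⇒ α = ln(V₂/V₁) / ln(z₂/z₁)
α = ln(38.7/17.9) / ln(380.0/36.0) = ln(2.1620) / ln(10.5556)
  = 0.77104 / 2.35665 = 0.32718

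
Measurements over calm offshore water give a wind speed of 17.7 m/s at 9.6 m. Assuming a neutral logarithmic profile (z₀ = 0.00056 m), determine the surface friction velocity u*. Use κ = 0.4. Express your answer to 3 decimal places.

Log law: V(z) = (u*/κ) · ln(z/z₀) ⇒ u* = κ · V / ln(z/z₀)
u* = 0.4 × 17.7 / ln(9.6/0.00056) = 0.4 × 17.7 / 9.7493
   = 7.0800 / 9.7493 = 0.7262 m/s

u* ≈ 0.726 m/s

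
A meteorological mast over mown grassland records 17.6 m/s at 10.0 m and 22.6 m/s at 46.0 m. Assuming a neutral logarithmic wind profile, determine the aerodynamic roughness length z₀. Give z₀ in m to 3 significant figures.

Log law: V(z) ∝ ln(z/z₀). With r = V₁/V₂ = 17.6/22.6 = 0.77876,
r · ln(z₂/z₀) = ln(z₁/z₀) ⇒ ln z₀ = (ln z₁ − r·ln z₂)/(1 − r)
ln z₀ = (2.30259 − 0.77876×3.82864) / 0.22124 = -3.0691
z₀ = exp(-3.0691) = 0.04646 m

z₀ ≈ 0.0465 m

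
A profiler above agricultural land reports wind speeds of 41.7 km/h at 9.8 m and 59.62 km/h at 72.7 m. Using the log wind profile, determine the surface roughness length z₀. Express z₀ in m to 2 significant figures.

Log law: V(z) ∝ ln(z/z₀). With r = V₁/V₂ = 41.7/59.62 = 0.69943,
r · ln(z₂/z₀) = ln(z₁/z₀) ⇒ ln z₀ = (ln z₁ − r·ln z₂)/(1 − r)
ln z₀ = (2.28238 − 0.69943×4.28634) / 0.30057 = -2.3808
z₀ = exp(-2.3808) = 0.09247 m

z₀ ≈ 0.092 m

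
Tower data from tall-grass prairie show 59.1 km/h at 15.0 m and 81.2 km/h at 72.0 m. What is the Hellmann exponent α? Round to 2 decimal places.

Power law: V₂/V₁ = (z₂/z₁)^α ⇒ α = ln(V₂/V₁) / ln(z₂/z₁)
α = ln(81.2/59.1) / ln(72.0/15.0) = ln(1.3739) / ln(4.8000)
  = 0.31768 / 1.56862 = 0.20253

α ≈ 0.20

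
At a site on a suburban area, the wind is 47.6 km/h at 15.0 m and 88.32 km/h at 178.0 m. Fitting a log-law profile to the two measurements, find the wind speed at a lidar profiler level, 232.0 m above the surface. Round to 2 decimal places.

92.68 km/h

Log law: V ∝ ln(z/z₀). From the pair, with r = V₁/V₂ = 0.53895,
ln z₀ = (ln z₁ − r·ln z₂)/(1 − r) = (2.7081 − 0.53895×5.1818)/0.46105 = -0.1836 → z₀ = 0.8322 m
V₃ = V₁ · ln(z₃/z₀)/ln(z₁/z₀) = 47.6 × 5.6304/2.8917 = 92.6814 km/h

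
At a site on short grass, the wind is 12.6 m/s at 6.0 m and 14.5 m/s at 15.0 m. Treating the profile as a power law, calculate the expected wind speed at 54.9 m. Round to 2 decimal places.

First find α: α = ln(V₂/V₁)/ln(z₂/z₁) = ln(14.5/12.6)/ln(15.0/6.0) = 0.14045/0.91629 = 0.1533
Extrapolate from 15.0 m to 54.9 m: V₃ = 14.5 × (54.9/15.0)^0.1533 = 14.5 × 1.2200 = 17.6905 m/s

17.69 m/s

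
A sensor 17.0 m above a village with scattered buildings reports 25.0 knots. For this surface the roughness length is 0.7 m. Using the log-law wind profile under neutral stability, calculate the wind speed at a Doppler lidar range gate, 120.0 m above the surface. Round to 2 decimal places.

40.32 knots

Log law: V(z) ∝ ln(z/z₀), so V₂/V₁ = ln(z₂/z₀) / ln(z₁/z₀).
ln(120.0/0.7) = 5.1442, ln(17.0/0.7) = 3.1899
V₂ = 25.0 × 5.1442/3.1899 = 25.0 × 1.6126 = 40.3162 knots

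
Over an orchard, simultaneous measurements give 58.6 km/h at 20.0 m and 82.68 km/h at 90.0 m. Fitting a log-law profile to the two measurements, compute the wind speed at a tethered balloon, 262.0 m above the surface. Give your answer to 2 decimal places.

99.79 km/h

Log law: V ∝ ln(z/z₀). From the pair, with r = V₁/V₂ = 0.70876,
ln z₀ = (ln z₁ − r·ln z₂)/(1 − r) = (2.9957 − 0.70876×4.4998)/0.29124 = -0.6645 → z₀ = 0.5145 m
V₃ = V₁ · ln(z₃/z₀)/ln(z₁/z₀) = 58.6 × 6.2329/3.6603 = 99.7870 km/h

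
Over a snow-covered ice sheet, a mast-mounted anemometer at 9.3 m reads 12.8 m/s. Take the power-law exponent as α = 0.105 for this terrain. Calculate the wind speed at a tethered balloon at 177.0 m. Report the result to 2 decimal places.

Power-law profile: V₂ = V₁ · (z₂/z₁)^α
V₂ = 12.8 × (177.0/9.3)^0.105 = 12.8 × (19.0323)^0.105
    = 12.8 × 1.3625 = 17.4404 m/s

17.44 m/s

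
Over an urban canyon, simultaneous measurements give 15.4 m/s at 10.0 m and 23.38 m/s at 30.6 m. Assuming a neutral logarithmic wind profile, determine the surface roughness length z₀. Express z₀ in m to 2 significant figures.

z₀ ≈ 1.2 m

Log law: V(z) ∝ ln(z/z₀). With r = V₁/V₂ = 15.4/23.38 = 0.65868,
r · ln(z₂/z₀) = ln(z₁/z₀) ⇒ ln z₀ = (ln z₁ − r·ln z₂)/(1 − r)
ln z₀ = (2.30259 − 0.65868×3.42100) / 0.34132 = 0.1442
z₀ = exp(0.1442) = 1.155 m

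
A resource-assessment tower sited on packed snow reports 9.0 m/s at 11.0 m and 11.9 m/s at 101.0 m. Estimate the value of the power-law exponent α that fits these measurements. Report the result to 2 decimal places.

α ≈ 0.13

Power law: V₂/V₁ = (z₂/z₁)^α ⇒ α = ln(V₂/V₁) / ln(z₂/z₁)
α = ln(11.9/9.0) / ln(101.0/11.0) = ln(1.3222) / ln(9.1818)
  = 0.27931 / 2.21723 = 0.12597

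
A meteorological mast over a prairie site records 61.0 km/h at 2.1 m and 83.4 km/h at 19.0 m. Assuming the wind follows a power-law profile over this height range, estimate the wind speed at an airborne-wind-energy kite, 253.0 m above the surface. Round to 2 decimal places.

First find α: α = ln(V₂/V₁)/ln(z₂/z₁) = ln(83.4/61.0)/ln(19.0/2.1) = 0.31277/2.20250 = 0.1420
Extrapolate from 19.0 m to 253.0 m: V₃ = 83.4 × (253.0/19.0)^0.1420 = 83.4 × 1.4443 = 120.4581 km/h

120.46 km/h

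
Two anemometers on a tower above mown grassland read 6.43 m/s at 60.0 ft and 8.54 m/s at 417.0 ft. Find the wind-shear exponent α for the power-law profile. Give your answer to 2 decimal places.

Power law: V₂/V₁ = (z₂/z₁)^α ⇒ α = ln(V₂/V₁) / ln(z₂/z₁)
α = ln(8.54/6.43) / ln(417.0/60.0) = ln(1.3281) / ln(6.9500)
  = 0.28379 / 1.93874 = 0.14638

α ≈ 0.15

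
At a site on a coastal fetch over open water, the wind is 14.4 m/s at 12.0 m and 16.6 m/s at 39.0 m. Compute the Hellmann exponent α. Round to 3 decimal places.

α ≈ 0.121

Power law: V₂/V₁ = (z₂/z₁)^α ⇒ α = ln(V₂/V₁) / ln(z₂/z₁)
α = ln(16.6/14.4) / ln(39.0/12.0) = ln(1.1528) / ln(3.2500)
  = 0.14217 / 1.17865 = 0.12062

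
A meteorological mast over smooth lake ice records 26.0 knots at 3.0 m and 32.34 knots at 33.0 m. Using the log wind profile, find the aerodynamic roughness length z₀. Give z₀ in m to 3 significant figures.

Log law: V(z) ∝ ln(z/z₀). With r = V₁/V₂ = 26.0/32.34 = 0.80396,
r · ln(z₂/z₀) = ln(z₁/z₀) ⇒ ln z₀ = (ln z₁ − r·ln z₂)/(1 − r)
ln z₀ = (1.09861 − 0.80396×3.49651) / 0.19604 = -8.7350
z₀ = exp(-8.7350) = 0.0001609 m

z₀ ≈ 0.000161 m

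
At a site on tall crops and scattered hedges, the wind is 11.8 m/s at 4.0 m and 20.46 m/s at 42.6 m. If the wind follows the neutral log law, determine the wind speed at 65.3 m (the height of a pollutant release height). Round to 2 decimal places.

Log law: V ∝ ln(z/z₀). From the pair, with r = V₁/V₂ = 0.57674,
ln z₀ = (ln z₁ − r·ln z₂)/(1 − r) = (1.3863 − 0.57674×3.7519)/0.42326 = -1.8370 → z₀ = 0.1593 m
V₃ = V₁ · ln(z₃/z₀)/ln(z₁/z₀) = 11.8 × 6.0160/3.2233 = 22.0237 m/s

22.02 m/s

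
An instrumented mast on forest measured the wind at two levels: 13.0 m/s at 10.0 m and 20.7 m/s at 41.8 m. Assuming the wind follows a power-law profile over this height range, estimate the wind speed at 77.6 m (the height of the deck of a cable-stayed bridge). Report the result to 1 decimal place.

25.3 m/s

First find α: α = ln(V₂/V₁)/ln(z₂/z₁) = ln(20.7/13.0)/ln(41.8/10.0) = 0.46518/1.43031 = 0.3252
Extrapolate from 41.8 m to 77.6 m: V₃ = 20.7 × (77.6/41.8)^0.3252 = 20.7 × 1.2229 = 25.3137 m/s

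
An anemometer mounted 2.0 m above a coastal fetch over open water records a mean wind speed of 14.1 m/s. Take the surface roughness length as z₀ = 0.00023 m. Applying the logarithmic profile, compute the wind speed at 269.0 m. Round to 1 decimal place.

Log law: V(z) ∝ ln(z/z₀), so V₂/V₁ = ln(z₂/z₀) / ln(z₁/z₀).
ln(269.0/0.00023) = 13.9721, ln(2.0/0.00023) = 9.0706
V₂ = 14.1 × 13.9721/9.0706 = 14.1 × 1.5404 = 21.7194 m/s

21.7 m/s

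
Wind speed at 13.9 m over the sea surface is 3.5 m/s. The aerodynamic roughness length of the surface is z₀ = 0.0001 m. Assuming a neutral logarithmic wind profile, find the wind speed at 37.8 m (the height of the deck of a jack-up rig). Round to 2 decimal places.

Log law: V(z) ∝ ln(z/z₀), so V₂/V₁ = ln(z₂/z₀) / ln(z₁/z₀).
ln(37.8/0.0001) = 12.8426, ln(13.9/0.0001) = 11.8422
V₂ = 3.5 × 12.8426/11.8422 = 3.5 × 1.0845 = 3.7957 m/s

3.80 m/s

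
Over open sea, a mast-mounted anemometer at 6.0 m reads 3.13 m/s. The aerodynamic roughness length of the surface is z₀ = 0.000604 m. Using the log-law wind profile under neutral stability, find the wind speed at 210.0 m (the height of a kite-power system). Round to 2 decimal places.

Log law: V(z) ∝ ln(z/z₀), so V₂/V₁ = ln(z₂/z₀) / ln(z₁/z₀).
ln(210.0/0.000604) = 12.7590, ln(6.0/0.000604) = 9.2037
V₂ = 3.13 × 12.7590/9.2037 = 3.13 × 1.3863 = 4.3391 m/s

4.34 m/s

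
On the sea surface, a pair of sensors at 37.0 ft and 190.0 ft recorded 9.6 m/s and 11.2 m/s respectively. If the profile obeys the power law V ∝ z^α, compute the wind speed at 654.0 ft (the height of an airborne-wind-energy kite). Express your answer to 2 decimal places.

12.58 m/s

First find α: α = ln(V₂/V₁)/ln(z₂/z₁) = ln(11.2/9.6)/ln(190.0/37.0) = 0.15415/1.63611 = 0.0942
Extrapolate from 190.0 ft to 654.0 ft: V₃ = 11.2 × (654.0/190.0)^0.0942 = 11.2 × 1.1235 = 12.5834 m/s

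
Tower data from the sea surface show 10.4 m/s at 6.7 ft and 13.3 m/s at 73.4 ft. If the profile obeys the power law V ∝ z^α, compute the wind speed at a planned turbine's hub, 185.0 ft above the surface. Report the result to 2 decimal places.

14.63 m/s

First find α: α = ln(V₂/V₁)/ln(z₂/z₁) = ln(13.3/10.4)/ln(73.4/6.7) = 0.24596/2.39382 = 0.1027
Extrapolate from 73.4 ft to 185.0 ft: V₃ = 13.3 × (185.0/73.4)^0.1027 = 13.3 × 1.0996 = 14.6252 m/s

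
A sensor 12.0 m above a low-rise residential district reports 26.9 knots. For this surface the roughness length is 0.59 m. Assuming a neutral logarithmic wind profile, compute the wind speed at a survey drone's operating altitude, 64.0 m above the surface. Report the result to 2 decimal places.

Log law: V(z) ∝ ln(z/z₀), so V₂/V₁ = ln(z₂/z₀) / ln(z₁/z₀).
ln(64.0/0.59) = 4.6865, ln(12.0/0.59) = 3.0125
V₂ = 26.9 × 4.6865/3.0125 = 26.9 × 1.5557 = 41.8475 knots

41.85 knots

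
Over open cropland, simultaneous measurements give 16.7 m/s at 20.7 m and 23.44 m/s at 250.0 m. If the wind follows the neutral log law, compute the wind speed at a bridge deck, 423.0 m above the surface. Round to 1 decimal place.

24.9 m/s

Log law: V ∝ ln(z/z₀). From the pair, with r = V₁/V₂ = 0.71246,
ln z₀ = (ln z₁ − r·ln z₂)/(1 − r) = (3.0301 − 0.71246×5.5215)/0.28754 = -3.1427 → z₀ = 0.04316 m
V₃ = V₁ · ln(z₃/z₀)/ln(z₁/z₀) = 16.7 × 9.1901/6.1729 = 24.8628 m/s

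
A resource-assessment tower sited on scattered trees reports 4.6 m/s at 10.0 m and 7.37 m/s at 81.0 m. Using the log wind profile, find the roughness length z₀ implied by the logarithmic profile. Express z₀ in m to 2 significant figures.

z₀ ≈ 0.31 m

Log law: V(z) ∝ ln(z/z₀). With r = V₁/V₂ = 4.6/7.37 = 0.62415,
r · ln(z₂/z₀) = ln(z₁/z₀) ⇒ ln z₀ = (ln z₁ − r·ln z₂)/(1 − r)
ln z₀ = (2.30259 − 0.62415×4.39445) / 0.37585 = -1.1713
z₀ = exp(-1.1713) = 0.3100 m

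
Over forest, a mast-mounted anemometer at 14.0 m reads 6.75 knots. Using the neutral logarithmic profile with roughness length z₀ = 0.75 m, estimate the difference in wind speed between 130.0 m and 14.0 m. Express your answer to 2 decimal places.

5.14 knots

Log law: V₂ = V₁ · ln(z₂/z₀)/ln(z₁/z₀) = 6.75 × 5.1552/2.9267 = 11.8896 knots
ΔV = 11.8896 − 6.75 = 5.1396 knots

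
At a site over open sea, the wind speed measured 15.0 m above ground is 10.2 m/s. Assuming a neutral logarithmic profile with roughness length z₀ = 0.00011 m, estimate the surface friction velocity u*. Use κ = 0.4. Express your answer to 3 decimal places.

u* ≈ 0.345 m/s

Log law: V(z) = (u*/κ) · ln(z/z₀) ⇒ u* = κ · V / ln(z/z₀)
u* = 0.4 × 10.2 / ln(15.0/0.00011) = 0.4 × 10.2 / 11.8231
   = 4.0800 / 11.8231 = 0.3451 m/s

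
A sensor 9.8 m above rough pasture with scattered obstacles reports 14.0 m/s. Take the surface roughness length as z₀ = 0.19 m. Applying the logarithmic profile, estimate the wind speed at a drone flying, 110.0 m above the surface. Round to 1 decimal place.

22.6 m/s

Log law: V(z) ∝ ln(z/z₀), so V₂/V₁ = ln(z₂/z₀) / ln(z₁/z₀).
ln(110.0/0.19) = 6.3612, ln(9.8/0.19) = 3.9431
V₂ = 14.0 × 6.3612/3.9431 = 14.0 × 1.6132 = 22.5854 m/s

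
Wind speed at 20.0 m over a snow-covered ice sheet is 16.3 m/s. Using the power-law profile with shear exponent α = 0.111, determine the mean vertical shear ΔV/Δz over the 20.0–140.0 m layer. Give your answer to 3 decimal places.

Power law: V₂ = V₁ · (z₂/z₁)^α = 16.3 × (7.0000)^0.111 = 20.2299 m/s
ΔV/Δz = (20.2299 − 16.3)/(140.0 − 20.0) = 3.9299/120.0000 = 0.03275 m/s/m

0.033 m/s/m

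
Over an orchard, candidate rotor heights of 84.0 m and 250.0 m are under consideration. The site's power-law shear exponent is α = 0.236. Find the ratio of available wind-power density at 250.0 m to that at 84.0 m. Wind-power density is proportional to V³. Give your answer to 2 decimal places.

2.16

Speed ratio: V_B/V_A = (z_B/z_A)^α = (250.0/84.0)^0.236 = (2.9762)^0.236 = 1.29355
Power-density ratio: P_B/P_A = (V_B/V_A)³ = (1.29355)³ = 2.16447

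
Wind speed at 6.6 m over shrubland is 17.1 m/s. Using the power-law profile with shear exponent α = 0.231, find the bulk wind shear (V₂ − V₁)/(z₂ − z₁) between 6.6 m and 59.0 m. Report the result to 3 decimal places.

Power law: V₂ = V₁ · (z₂/z₁)^α = 17.1 × (8.9394)^0.231 = 28.3627 m/s
ΔV/Δz = (28.3627 − 17.1)/(59.0 − 6.6) = 11.2627/52.4000 = 0.21494 m/s/m

0.215 m/s/m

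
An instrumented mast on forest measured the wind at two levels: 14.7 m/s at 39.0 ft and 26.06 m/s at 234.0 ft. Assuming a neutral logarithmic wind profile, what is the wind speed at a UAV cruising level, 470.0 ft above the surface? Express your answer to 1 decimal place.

30.5 m/s

Log law: V ∝ ln(z/z₀). From the pair, with r = V₁/V₂ = 0.56408,
ln z₀ = (ln z₁ − r·ln z₂)/(1 − r) = (3.6636 − 0.56408×5.4553)/0.43592 = 1.3450 → z₀ = 3.838 ft
V₃ = V₁ · ln(z₃/z₀)/ln(z₁/z₀) = 14.7 × 4.8077/2.3186 = 30.4817 m/s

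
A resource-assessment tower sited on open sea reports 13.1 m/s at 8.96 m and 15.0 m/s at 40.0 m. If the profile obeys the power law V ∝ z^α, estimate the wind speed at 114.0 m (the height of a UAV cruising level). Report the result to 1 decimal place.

First find α: α = ln(V₂/V₁)/ln(z₂/z₁) = ln(15.0/13.1)/ln(40.0/8.96) = 0.13544/1.49611 = 0.0905
Extrapolate from 40.0 m to 114.0 m: V₃ = 15.0 × (114.0/40.0)^0.0905 = 15.0 × 1.0995 = 16.4918 m/s

16.5 m/s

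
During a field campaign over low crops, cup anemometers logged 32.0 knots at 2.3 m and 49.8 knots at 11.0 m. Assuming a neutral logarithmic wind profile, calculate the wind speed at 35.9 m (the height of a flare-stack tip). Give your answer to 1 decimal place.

63.3 knots

Log law: V ∝ ln(z/z₀). From the pair, with r = V₁/V₂ = 0.64257,
ln z₀ = (ln z₁ − r·ln z₂)/(1 − r) = (0.8329 − 0.64257×2.3979)/0.35743 = -1.9805 → z₀ = 0.1380 m
V₃ = V₁ · ln(z₃/z₀)/ln(z₁/z₀) = 32.0 × 5.5613/2.8135 = 63.2535 knots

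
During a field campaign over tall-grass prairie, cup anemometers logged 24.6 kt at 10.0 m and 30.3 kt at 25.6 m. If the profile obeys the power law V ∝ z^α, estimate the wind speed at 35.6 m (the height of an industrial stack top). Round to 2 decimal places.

32.60 kt

First find α: α = ln(V₂/V₁)/ln(z₂/z₁) = ln(30.3/24.6)/ln(25.6/10.0) = 0.20840/0.94001 = 0.2217
Extrapolate from 25.6 m to 35.6 m: V₃ = 30.3 × (35.6/25.6)^0.2217 = 30.3 × 1.0758 = 32.5981 kt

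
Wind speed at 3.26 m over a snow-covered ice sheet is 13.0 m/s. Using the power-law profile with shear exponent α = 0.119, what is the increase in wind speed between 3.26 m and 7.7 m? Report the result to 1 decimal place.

Power law: V₂ = V₁ · (z₂/z₁)^α = 13.0 × (2.3620)^0.119 = 14.4000 m/s
ΔV = 14.4000 − 13.0 = 1.4000 m/s

1.4 m/s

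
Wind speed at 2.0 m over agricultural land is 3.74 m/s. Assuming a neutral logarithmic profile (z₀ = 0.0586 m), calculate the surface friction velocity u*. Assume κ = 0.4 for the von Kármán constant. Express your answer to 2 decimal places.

u* ≈ 0.42 m/s

Log law: V(z) = (u*/κ) · ln(z/z₀) ⇒ u* = κ · V / ln(z/z₀)
u* = 0.4 × 3.74 / ln(2.0/0.0586) = 0.4 × 3.74 / 3.5302
   = 1.4960 / 3.5302 = 0.4238 m/s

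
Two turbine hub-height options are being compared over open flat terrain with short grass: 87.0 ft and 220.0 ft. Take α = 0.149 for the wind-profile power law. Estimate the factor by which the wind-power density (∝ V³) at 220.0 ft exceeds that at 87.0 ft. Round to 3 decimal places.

1.514

Speed ratio: V_B/V_A = (z_B/z_A)^α = (220.0/87.0)^0.149 = (2.5287)^0.149 = 1.14824
Power-density ratio: P_B/P_A = (V_B/V_A)³ = (1.14824)³ = 1.51390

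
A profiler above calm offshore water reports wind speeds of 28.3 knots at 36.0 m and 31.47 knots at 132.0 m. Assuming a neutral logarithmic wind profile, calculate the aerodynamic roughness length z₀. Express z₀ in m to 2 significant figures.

z₀ ≈ 0.00033 m

Log law: V(z) ∝ ln(z/z₀). With r = V₁/V₂ = 28.3/31.47 = 0.89927,
r · ln(z₂/z₀) = ln(z₁/z₀) ⇒ ln z₀ = (ln z₁ − r·ln z₂)/(1 − r)
ln z₀ = (3.58352 − 0.89927×4.88280) / 0.10073 = -8.0158
z₀ = exp(-8.0158) = 0.0003302 m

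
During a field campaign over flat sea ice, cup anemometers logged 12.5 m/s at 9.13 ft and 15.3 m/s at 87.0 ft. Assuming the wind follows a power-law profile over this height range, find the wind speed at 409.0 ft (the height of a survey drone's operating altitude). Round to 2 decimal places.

17.58 m/s

First find α: α = ln(V₂/V₁)/ln(z₂/z₁) = ln(15.3/12.5)/ln(87.0/9.13) = 0.20212/2.25434 = 0.0897
Extrapolate from 87.0 ft to 409.0 ft: V₃ = 15.3 × (409.0/87.0)^0.0897 = 15.3 × 1.1489 = 17.5777 m/s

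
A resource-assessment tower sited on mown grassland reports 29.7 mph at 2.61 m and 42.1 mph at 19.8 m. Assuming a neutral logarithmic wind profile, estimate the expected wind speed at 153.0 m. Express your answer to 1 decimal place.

Log law: V ∝ ln(z/z₀). From the pair, with r = V₁/V₂ = 0.70546,
ln z₀ = (ln z₁ − r·ln z₂)/(1 − r) = (0.9594 − 0.70546×2.9857)/0.29454 = -3.8940 → z₀ = 0.02036 m
V₃ = V₁ · ln(z₃/z₀)/ln(z₁/z₀) = 29.7 × 8.9245/4.8534 = 54.6127 mph

54.6 mph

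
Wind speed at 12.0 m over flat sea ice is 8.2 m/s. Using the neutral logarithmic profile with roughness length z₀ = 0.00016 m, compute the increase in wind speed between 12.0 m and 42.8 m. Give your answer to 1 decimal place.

Log law: V₂ = V₁ · ln(z₂/z₀)/ln(z₁/z₀) = 8.2 × 12.4969/11.2252 = 9.1289 m/s
ΔV = 9.1289 − 8.2 = 0.9289 m/s

0.9 m/s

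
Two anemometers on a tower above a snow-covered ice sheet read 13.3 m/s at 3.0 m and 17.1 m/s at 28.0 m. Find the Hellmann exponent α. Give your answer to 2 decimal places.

Power law: V₂/V₁ = (z₂/z₁)^α ⇒ α = ln(V₂/V₁) / ln(z₂/z₁)
α = ln(17.1/13.3) / ln(28.0/3.0) = ln(1.2857) / ln(9.3333)
  = 0.25131 / 2.23359 = 0.11252

α ≈ 0.11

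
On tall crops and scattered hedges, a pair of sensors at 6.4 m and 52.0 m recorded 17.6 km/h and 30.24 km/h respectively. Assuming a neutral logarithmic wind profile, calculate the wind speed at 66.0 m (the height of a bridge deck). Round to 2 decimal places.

Log law: V ∝ ln(z/z₀). From the pair, with r = V₁/V₂ = 0.58201,
ln z₀ = (ln z₁ − r·ln z₂)/(1 − r) = (1.8563 − 0.58201×3.9512)/0.41799 = -1.0607 → z₀ = 0.3462 m
V₃ = V₁ · ln(z₃/z₀)/ln(z₁/z₀) = 17.6 × 5.2504/2.9170 = 31.6785 km/h

31.68 km/h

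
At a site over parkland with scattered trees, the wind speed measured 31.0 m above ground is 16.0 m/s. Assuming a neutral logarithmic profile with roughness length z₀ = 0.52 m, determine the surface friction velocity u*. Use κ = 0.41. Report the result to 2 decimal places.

Log law: V(z) = (u*/κ) · ln(z/z₀) ⇒ u* = κ · V / ln(z/z₀)
u* = 0.41 × 16.0 / ln(31.0/0.52) = 0.41 × 16.0 / 4.0879
   = 6.5600 / 4.0879 = 1.6047 m/s

u* ≈ 1.60 m/s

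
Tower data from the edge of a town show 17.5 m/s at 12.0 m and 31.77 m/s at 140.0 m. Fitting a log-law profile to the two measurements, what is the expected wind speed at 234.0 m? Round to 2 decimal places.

Log law: V ∝ ln(z/z₀). From the pair, with r = V₁/V₂ = 0.55083,
ln z₀ = (ln z₁ − r·ln z₂)/(1 − r) = (2.4849 − 0.55083×4.9416)/0.44917 = -0.5279 → z₀ = 0.5898 m
V₃ = V₁ · ln(z₃/z₀)/ln(z₁/z₀) = 17.5 × 5.9832/3.0128 = 34.7537 m/s

34.75 m/s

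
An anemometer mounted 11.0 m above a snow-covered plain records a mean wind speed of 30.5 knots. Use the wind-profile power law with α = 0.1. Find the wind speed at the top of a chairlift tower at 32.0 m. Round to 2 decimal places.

Power-law profile: V₂ = V₁ · (z₂/z₁)^α
V₂ = 30.5 × (32.0/11.0)^0.1 = 30.5 × (2.9091)^0.1
    = 30.5 × 1.1127 = 33.9372 knots

33.94 knots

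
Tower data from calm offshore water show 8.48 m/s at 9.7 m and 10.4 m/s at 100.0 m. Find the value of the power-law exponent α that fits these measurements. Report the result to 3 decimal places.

α ≈ 0.087

Power law: V₂/V₁ = (z₂/z₁)^α ⇒ α = ln(V₂/V₁) / ln(z₂/z₁)
α = ln(10.4/8.48) / ln(100.0/9.7) = ln(1.2264) / ln(10.3093)
  = 0.20410 / 2.33304 = 0.08748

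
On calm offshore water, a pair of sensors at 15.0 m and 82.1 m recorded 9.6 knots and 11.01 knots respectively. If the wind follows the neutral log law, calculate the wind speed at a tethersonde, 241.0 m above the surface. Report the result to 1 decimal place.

Log law: V ∝ ln(z/z₀). From the pair, with r = V₁/V₂ = 0.87193,
ln z₀ = (ln z₁ − r·ln z₂)/(1 − r) = (2.7081 − 0.87193×4.4079)/0.12807 = -8.8657 → z₀ = 0.0001412 m
V₃ = V₁ · ln(z₃/z₀)/ln(z₁/z₀) = 9.6 × 14.3505/11.5737 = 11.9032 knots

11.9 knots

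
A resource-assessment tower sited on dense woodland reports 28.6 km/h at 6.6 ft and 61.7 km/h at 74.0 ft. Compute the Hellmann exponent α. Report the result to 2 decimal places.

Power law: V₂/V₁ = (z₂/z₁)^α ⇒ α = ln(V₂/V₁) / ln(z₂/z₁)
α = ln(61.7/28.6) / ln(74.0/6.6) = ln(2.1573) / ln(11.2121)
  = 0.76888 / 2.41700 = 0.31811

α ≈ 0.32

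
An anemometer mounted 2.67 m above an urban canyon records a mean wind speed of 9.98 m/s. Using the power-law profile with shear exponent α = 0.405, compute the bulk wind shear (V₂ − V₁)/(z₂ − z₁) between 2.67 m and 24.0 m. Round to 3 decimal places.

Power law: V₂ = V₁ · (z₂/z₁)^α = 9.98 × (8.9888)^0.405 = 24.2873 m/s
ΔV/Δz = (24.2873 − 9.98)/(24.0 − 2.67) = 14.3073/21.3300 = 0.67076 m/s/m

0.671 m/s/m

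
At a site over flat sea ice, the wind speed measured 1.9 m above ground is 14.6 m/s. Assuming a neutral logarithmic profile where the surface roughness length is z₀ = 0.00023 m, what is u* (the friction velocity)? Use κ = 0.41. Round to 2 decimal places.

u* ≈ 0.66 m/s

Log law: V(z) = (u*/κ) · ln(z/z₀) ⇒ u* = κ · V / ln(z/z₀)
u* = 0.41 × 14.6 / ln(1.9/0.00023) = 0.41 × 14.6 / 9.0193
   = 5.9860 / 9.0193 = 0.6637 m/s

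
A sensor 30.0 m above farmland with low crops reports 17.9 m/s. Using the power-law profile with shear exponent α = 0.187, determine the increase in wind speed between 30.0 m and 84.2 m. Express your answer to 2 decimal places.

Power law: V₂ = V₁ · (z₂/z₁)^α = 17.9 × (2.8067)^0.187 = 21.7102 m/s
ΔV = 21.7102 − 17.9 = 3.8102 m/s

3.81 m/s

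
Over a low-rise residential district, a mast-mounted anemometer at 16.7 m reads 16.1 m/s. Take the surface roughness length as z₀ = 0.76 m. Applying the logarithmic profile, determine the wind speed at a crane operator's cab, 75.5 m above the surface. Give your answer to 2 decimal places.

Log law: V(z) ∝ ln(z/z₀), so V₂/V₁ = ln(z₂/z₀) / ln(z₁/z₀).
ln(75.5/0.76) = 4.5986, ln(16.7/0.76) = 3.0898
V₂ = 16.1 × 4.5986/3.0898 = 16.1 × 1.4883 = 23.9614 m/s

23.96 m/s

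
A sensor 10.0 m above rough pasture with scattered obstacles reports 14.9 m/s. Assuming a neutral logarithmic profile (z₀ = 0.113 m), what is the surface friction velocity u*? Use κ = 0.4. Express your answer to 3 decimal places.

u* ≈ 1.329 m/s

Log law: V(z) = (u*/κ) · ln(z/z₀) ⇒ u* = κ · V / ln(z/z₀)
u* = 0.4 × 14.9 / ln(10.0/0.113) = 0.4 × 14.9 / 4.4830
   = 5.9600 / 4.4830 = 1.3295 m/s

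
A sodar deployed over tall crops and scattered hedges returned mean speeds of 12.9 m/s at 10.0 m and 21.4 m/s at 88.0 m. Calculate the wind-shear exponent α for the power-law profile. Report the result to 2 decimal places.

α ≈ 0.23

Power law: V₂/V₁ = (z₂/z₁)^α ⇒ α = ln(V₂/V₁) / ln(z₂/z₁)
α = ln(21.4/12.9) / ln(88.0/10.0) = ln(1.6589) / ln(8.8000)
  = 0.50616 / 2.17475 = 0.23275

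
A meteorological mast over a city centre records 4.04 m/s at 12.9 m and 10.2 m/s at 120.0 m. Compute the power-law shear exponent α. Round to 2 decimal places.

α ≈ 0.42

Power law: V₂/V₁ = (z₂/z₁)^α ⇒ α = ln(V₂/V₁) / ln(z₂/z₁)
α = ln(10.2/4.04) / ln(120.0/12.9) = ln(2.5248) / ln(9.3023)
  = 0.92614 / 2.23026 = 0.41526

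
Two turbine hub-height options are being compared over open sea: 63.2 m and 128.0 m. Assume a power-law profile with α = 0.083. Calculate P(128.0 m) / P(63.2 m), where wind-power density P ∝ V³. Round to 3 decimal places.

Speed ratio: V_B/V_A = (z_B/z_A)^α = (128.0/63.2)^0.083 = (2.0253)^0.083 = 1.06032
Power-density ratio: P_B/P_A = (V_B/V_A)³ = (1.06032)³ = 1.19211

1.192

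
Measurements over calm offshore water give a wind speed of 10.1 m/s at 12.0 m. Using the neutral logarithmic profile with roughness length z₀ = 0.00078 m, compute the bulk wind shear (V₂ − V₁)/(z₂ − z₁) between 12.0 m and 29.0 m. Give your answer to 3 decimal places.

Log law: V₂ = V₁ · ln(z₂/z₀)/ln(z₁/z₀) = 10.1 × 10.5235/9.6411 = 11.0244 m/s
ΔV/Δz = (11.0244 − 10.1)/(29.0 − 12.0) = 0.9244/17.0000 = 0.05438 m/s/m

0.054 m/s/m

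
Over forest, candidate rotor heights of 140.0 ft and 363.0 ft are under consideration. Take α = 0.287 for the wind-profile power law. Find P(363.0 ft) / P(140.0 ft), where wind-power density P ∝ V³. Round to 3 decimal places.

2.271

Speed ratio: V_B/V_A = (z_B/z_A)^α = (363.0/140.0)^0.287 = (2.5929)^0.287 = 1.31448
Power-density ratio: P_B/P_A = (V_B/V_A)³ = (1.31448)³ = 2.27124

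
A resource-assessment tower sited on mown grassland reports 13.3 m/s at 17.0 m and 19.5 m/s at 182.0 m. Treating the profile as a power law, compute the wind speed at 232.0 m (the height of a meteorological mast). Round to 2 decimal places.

First find α: α = ln(V₂/V₁)/ln(z₂/z₁) = ln(19.5/13.3)/ln(182.0/17.0) = 0.38265/2.37079 = 0.1614
Extrapolate from 182.0 m to 232.0 m: V₃ = 19.5 × (232.0/182.0)^0.1614 = 19.5 × 1.0400 = 20.2791 m/s

20.28 m/s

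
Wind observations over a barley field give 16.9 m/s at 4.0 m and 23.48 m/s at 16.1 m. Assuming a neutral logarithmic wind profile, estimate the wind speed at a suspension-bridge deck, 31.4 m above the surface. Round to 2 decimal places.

26.64 m/s

Log law: V ∝ ln(z/z₀). From the pair, with r = V₁/V₂ = 0.71976,
ln z₀ = (ln z₁ − r·ln z₂)/(1 − r) = (1.3863 − 0.71976×2.7788)/0.28024 = -2.1903 → z₀ = 0.1119 m
V₃ = V₁ · ln(z₃/z₀)/ln(z₁/z₀) = 16.9 × 5.6371/3.5765 = 26.6364 m/s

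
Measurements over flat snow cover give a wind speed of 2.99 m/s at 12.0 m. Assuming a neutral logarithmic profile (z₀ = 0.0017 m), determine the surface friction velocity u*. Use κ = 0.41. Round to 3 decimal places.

Log law: V(z) = (u*/κ) · ln(z/z₀) ⇒ u* = κ · V / ln(z/z₀)
u* = 0.41 × 2.99 / ln(12.0/0.0017) = 0.41 × 2.99 / 8.8620
   = 1.2259 / 8.8620 = 0.1383 m/s

u* ≈ 0.138 m/s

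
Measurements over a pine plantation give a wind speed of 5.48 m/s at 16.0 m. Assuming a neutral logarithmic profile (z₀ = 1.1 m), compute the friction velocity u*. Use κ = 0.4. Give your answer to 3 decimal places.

u* ≈ 0.819 m/s

Log law: V(z) = (u*/κ) · ln(z/z₀) ⇒ u* = κ · V / ln(z/z₀)
u* = 0.4 × 5.48 / ln(16.0/1.1) = 0.4 × 5.48 / 2.6773
   = 2.1920 / 2.6773 = 0.8187 m/s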